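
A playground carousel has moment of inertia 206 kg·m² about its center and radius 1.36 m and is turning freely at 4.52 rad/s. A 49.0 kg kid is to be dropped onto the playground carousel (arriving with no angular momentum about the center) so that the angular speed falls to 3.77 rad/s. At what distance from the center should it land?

r ≈ 0.915 m

The added mass arrives with no angular momentum about the center, and any external torque about the center is negligible, so the system's angular momentum is conserved.
I_p ω_i = (I_p + m r²) ω_f ⇒ m r² = I_p(ω_i/ω_f − 1) = 206.0(4.52/3.77 − 1) = 40.98 kg·m².
r = √(40.98/49.0) = 0.9145 m.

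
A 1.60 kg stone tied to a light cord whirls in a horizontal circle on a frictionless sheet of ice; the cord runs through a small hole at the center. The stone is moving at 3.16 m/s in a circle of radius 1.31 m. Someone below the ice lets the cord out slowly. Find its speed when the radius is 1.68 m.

The only horizontal force on the mass is along the cord (radial), so it exerts no torque about the hole and angular momentum m v r is conserved.
v₂ = v₁ r₁ / r₂ = (3.16)(1.31) / (1.68) = 2.464 m/s.

v₂ ≈ 2.46 m/s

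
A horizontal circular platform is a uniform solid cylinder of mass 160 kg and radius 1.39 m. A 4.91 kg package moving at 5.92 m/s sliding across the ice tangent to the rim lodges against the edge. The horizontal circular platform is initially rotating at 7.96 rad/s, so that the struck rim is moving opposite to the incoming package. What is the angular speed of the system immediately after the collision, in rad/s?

About the central axle the impulsive forces during the collision are internal, so angular momentum about that axis is conserved.
I_p = ½(160)(1.39)² = 154.6 kg·m². Taking the sense of the package's angular momentum as positive, L_{package} = m v R = (4.91)(5.92)(1.39) = 40.40 kg·m²/s.
L_i = −I_p ω_p + m v R = −(154.6)(7.96) + 40.40 = -1190 kg·m²/s.
After sticking, I_f = I_p + m R² = 154.6 + (4.91)(1.39)² = 164.1 kg·m².
ω_f = L_i / I_f = -1190 / 164.1 = -7.253 rad/s.

|ω_f| ≈ 7.25 rad/s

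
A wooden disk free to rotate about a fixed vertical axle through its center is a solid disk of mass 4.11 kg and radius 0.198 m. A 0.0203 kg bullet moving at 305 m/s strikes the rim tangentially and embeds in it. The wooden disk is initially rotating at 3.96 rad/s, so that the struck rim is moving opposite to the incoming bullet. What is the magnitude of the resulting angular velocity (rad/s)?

The axle reaction passes through the axle and exerts no torque about it; angular momentum about the axle is conserved through the impact.
I_p = ½(4.11)(0.198)² = 0.08056 kg·m². Taking the sense of the bullet's angular momentum as positive, L_{bullet} = m v R = (0.0203)(305)(0.198) = 1.226 kg·m²/s.
L_i = −I_p ω_p + m v R = −(0.08056)(3.96) + 1.226 = 0.9069 kg·m²/s.
After sticking, I_f = I_p + m R² = 0.08056 + (0.0203)(0.198)² = 0.08136 kg·m².
ω_f = L_i / I_f = 0.9069 / 0.08136 = 11.15 rad/s.

|ω_f| ≈ 11.1 rad/s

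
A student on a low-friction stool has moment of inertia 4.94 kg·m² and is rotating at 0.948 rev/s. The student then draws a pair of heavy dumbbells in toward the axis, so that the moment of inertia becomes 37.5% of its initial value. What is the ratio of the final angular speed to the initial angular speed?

Angular momentum about the spin axis is conserved since the torque about it is zero.
I₂ = 0.375 × 4.94 = 1.853 kg·m².
ω₂/ω₁ = I₁/I₂ = 4.940 / 1.853 = 2.667.

ω₂/ω₁ ≈ 2.67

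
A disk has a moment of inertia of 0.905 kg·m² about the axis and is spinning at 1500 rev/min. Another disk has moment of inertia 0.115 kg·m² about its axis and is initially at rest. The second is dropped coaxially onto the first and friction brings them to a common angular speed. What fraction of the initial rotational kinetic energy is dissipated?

fraction ≈ 0.113

No external torque acts about the common axis, so total angular momentum is conserved.
Taking A's sense as positive: L = (0.9050)(1500) = 1358 kg·m²·rpm.
Combined I = 0.9050 + 0.1150 = 1.020 kg·m².
ω_f = L / I = 1358 / 1.020 = 1331 rpm.
KE_i = ½ΣIω² = 11160 J; KE_f = ½(1.020)(139.4)² = 9906 J.
Fraction dissipated = (KE_i − KE_f)/KE_i = 0.1127.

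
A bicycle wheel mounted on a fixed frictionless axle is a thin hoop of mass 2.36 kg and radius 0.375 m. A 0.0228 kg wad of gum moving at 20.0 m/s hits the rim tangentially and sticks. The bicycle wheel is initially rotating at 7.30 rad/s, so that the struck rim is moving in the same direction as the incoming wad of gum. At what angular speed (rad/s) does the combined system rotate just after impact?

|ω_f| ≈ 7.74 rad/s

The axle reaction passes through the axle and exerts no torque about it; angular momentum about the axle is conserved through the impact.
I_p = (2.36)(0.375)² = 0.3319 kg·m². Taking the sense of the wad of gum's angular momentum as positive, L_{wad} = m v R = (0.0228)(20.0)(0.375) = 0.1710 kg·m²/s.
L_i = +I_p ω_p + m v R = +(0.3319)(7.30) + 0.1710 = 2.594 kg·m²/s.
After sticking, I_f = I_p + m R² = 0.3319 + (0.0228)(0.375)² = 0.3351 kg·m².
ω_f = L_i / I_f = 2.594 / 0.3351 = 7.740 rad/s.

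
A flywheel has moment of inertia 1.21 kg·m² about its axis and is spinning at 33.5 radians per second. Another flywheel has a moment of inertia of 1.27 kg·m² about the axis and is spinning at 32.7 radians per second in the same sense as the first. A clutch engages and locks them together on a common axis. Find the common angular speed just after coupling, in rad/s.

|ω_f| ≈ 33.1 rad/s

No external torque acts about the common axis, so total angular momentum is conserved.
Taking A's sense as positive: L = (1.210)(33.5) + (1.270)(32.7) = 82.06 kg·m²·rad/s.
Combined I = 1.210 + 1.270 = 2.480 kg·m².
ω_f = L / I = 82.06 / 2.480 = 33.09 rad/s.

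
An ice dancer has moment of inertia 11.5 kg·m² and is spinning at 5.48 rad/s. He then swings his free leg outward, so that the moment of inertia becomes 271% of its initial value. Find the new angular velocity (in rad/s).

With no external torque about the axis, L is conserved: I₁ω₁ = I₂ω₂.
I₂ = 2.71 × 11.5 = 31.16 kg·m².
ω₂ = I₁ω₁ / I₂ = (11.50)(5.48 rad/s) / (31.16) = 2.022 rad/s.

ω₂ ≈ 2.02 rad/s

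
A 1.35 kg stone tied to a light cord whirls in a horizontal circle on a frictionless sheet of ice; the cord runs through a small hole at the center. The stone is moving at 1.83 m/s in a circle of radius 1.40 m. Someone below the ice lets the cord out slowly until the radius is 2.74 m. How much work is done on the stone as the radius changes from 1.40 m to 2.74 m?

The only horizontal force on the mass is along the cord (radial), so it exerts no torque about the hole and angular momentum m v r is conserved.
v₂ = v₁ r₁ / r₂ = (1.83)(1.40) / (2.74) = 0.9350 m/s.
W = ΔKE = ½m(v₂² − v₁²) = -1.670 J.

W ≈ -1.67 J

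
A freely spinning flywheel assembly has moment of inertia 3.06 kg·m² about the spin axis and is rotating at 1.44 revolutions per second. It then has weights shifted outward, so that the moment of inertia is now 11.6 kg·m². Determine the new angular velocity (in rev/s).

ω₂ ≈ 0.380 rev/s

With no external torque about the axis, L is conserved: I₁ω₁ = I₂ω₂.
ω₂ = I₁ω₁ / I₂ = (3.060)(1.44 rev/s) / (11.60) = 0.3799 rev/s.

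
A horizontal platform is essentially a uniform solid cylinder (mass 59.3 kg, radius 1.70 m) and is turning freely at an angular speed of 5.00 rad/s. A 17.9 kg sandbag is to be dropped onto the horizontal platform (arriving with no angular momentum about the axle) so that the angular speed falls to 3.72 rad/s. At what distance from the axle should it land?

The added mass arrives with no angular momentum about the axle, and any external torque about the axle is negligible, so the system's angular momentum is conserved.
I_p = ½(59.3)(1.70)² = 85.69 kg·m².
I_p ω_i = (I_p + m r²) ω_f ⇒ m r² = I_p(ω_i/ω_f − 1) = 85.69(5.00/3.72 − 1) = 29.48 kg·m².
r = √(29.48/17.9) = 1.283 m.

r ≈ 1.28 m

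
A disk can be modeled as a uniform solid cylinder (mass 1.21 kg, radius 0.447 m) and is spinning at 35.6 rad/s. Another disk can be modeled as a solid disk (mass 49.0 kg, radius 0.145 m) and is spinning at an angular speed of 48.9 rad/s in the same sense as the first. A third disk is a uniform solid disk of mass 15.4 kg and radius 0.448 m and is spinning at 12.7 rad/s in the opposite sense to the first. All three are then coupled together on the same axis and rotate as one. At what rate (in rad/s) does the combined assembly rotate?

The coupling torques are internal; angular momentum about the shared axis is conserved.
Moments of inertia: I_A = ½(1.21)(0.447)² = 0.1209 kg·m²; I_B = ½(49.0)(0.145)² = 0.5151 kg·m²; I_C = ½(15.4)(0.448)² = 1.545 kg·m².
Taking A's sense as positive: L = (0.1209)(35.6) + (0.5151)(48.9) − (1.545)(12.7) = 9.866 kg·m²·rad/s.
Combined I = 0.1209 + 0.5151 + 1.545 = 2.181 kg·m².
ω_f = L / I = 9.866 / 2.181 = 4.523 rad/s.

|ω_f| ≈ 4.52 rad/s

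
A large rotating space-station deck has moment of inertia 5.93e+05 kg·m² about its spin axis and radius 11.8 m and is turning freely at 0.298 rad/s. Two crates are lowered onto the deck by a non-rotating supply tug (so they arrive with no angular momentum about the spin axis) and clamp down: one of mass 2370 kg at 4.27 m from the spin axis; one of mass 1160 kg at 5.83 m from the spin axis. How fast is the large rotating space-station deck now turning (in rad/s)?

No external torque acts about the spin axis; L_before = L_after.
Added inertia Σmr² = (2370)(4.27)² + (1160)(5.83)² = 82640 kg·m²; I_f = 5.930e+05 + 82640 = 6.756e+05 kg·m².
ω_f = I_p ω_i / I_f = (5.930e+05)(0.298) / 6.756e+05 = 0.2616 rad/s.

ω_f ≈ 0.262 rad/s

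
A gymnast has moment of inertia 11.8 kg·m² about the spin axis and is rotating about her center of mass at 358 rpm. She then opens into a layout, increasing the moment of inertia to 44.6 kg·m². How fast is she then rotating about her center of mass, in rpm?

ω₂ ≈ 94.7 rpm

With no external torque about the axis, L is conserved: I₁ω₁ = I₂ω₂.
ω₂ = I₁ω₁ / I₂ = (11.80)(358 rpm) / (44.60) = 94.72 rpm.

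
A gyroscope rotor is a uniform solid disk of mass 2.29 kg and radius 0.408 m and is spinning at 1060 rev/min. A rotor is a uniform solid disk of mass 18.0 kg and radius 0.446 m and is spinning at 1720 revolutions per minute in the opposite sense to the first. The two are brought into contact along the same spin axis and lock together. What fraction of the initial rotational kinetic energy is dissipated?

fraction ≈ 0.242

No external torque acts about the common axis, so total angular momentum is conserved.
Moments of inertia: I_A = ½(2.29)(0.408)² = 0.1906 kg·m²; I_B = ½(18.0)(0.446)² = 1.790 kg·m².
Taking A's sense as positive: L = (0.1906)(1060) − (1.790)(1720) = -2877 kg·m²·rpm.
Combined I = 0.1906 + 1.790 = 1.981 kg·m².
ω_f = L / I = -2877 / 1.981 = -1453 rpm.
KE_i = ½ΣIω² = 30210 J; KE_f = ½(1.981)(152.1)² = 22910 J.
Fraction dissipated = (KE_i − KE_f)/KE_i = 0.2416.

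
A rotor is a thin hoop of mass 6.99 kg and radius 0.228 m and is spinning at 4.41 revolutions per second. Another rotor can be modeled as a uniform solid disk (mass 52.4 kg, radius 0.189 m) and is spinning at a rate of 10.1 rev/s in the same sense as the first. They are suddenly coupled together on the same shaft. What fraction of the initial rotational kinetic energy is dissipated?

The coupling torques are internal; angular momentum about the shared axis is conserved.
Moments of inertia: I_A = (6.99)(0.228)² = 0.3634 kg·m²; I_B = ½(52.4)(0.189)² = 0.9359 kg·m².
Taking A's sense as positive: L = (0.3634)(4.41) + (0.9359)(10.1) = 11.05 kg·m²·rev/s.
Combined I = 0.3634 + 0.9359 = 1.299 kg·m².
ω_f = L / I = 11.05 / 1.299 = 8.509 rev/s.
KE_i = ½ΣIω² = 2024 J; KE_f = ½(1.299)(53.46)² = 1857 J.
Fraction dissipated = (KE_i − KE_f)/KE_i = 0.08265.

fraction ≈ 0.0826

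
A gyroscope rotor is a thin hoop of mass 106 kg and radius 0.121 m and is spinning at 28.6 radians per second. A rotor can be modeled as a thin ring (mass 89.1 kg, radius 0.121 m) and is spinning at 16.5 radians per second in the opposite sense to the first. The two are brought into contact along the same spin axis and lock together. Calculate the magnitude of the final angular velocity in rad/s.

The coupling torques are internal; angular momentum about the shared axis is conserved.
Moments of inertia: I_A = (106)(0.121)² = 1.552 kg·m²; I_B = (89.1)(0.121)² = 1.305 kg·m².
Taking A's sense as positive: L = (1.552)(28.6) − (1.305)(16.5) = 22.86 kg·m²·rad/s.
Combined I = 1.552 + 1.305 = 2.856 kg·m².
ω_f = L / I = 22.86 / 2.856 = 8.003 rad/s.

|ω_f| ≈ 8.00 rad/s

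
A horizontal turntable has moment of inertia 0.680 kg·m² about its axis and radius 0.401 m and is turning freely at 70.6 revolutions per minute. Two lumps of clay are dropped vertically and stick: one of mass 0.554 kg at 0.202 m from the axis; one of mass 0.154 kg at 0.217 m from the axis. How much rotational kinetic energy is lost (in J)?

No external torque acts about the axis; L_before = L_after.
Added inertia Σmr² = (0.554)(0.202)² + (0.154)(0.217)² = 0.02986 kg·m²; I_f = 0.6800 + 0.02986 = 0.7099 kg·m².
ω_f = I_p ω_i / I_f = (0.6800)(70.6) / 0.7099 = 67.63 rpm.
KE_i = ½(0.6800)(7.393 rad/s)² = 18.58 J; KE_f = ½(0.7099)(7.082)² = 17.80 J.

energy lost ≈ 0.782 J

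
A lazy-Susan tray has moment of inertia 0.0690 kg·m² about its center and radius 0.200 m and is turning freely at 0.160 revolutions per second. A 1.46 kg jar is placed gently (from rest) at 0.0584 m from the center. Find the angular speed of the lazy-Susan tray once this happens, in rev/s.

No external torque acts about the center; L_before = L_after.
Added inertia Σmr² = (1.46)(0.0584)² = 0.004979 kg·m²; I_f = 0.06900 + 0.004979 = 0.07398 kg·m².
ω_f = I_p ω_i / I_f = (0.06900)(0.160) / 0.07398 = 0.1492 rev/s.

ω_f ≈ 0.149 rev/s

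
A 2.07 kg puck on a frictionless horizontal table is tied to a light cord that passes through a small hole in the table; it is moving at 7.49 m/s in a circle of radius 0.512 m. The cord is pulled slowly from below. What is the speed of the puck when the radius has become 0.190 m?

The only horizontal force on the mass is along the cord (radial), so it exerts no torque about the hole and angular momentum m v r is conserved.
v₂ = v₁ r₁ / r₂ = (7.49)(0.512) / (0.190) = 20.18 m/s.

v₂ ≈ 20.2 m/s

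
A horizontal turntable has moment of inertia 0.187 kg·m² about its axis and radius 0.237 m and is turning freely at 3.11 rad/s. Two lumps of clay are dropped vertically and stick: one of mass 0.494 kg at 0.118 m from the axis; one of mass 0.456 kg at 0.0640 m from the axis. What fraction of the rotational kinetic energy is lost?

fraction ≈ 0.0447

The added mass arrives with no angular momentum about the axis, and any external torque about the axis is negligible, so the system's angular momentum is conserved.
Added inertia Σmr² = (0.494)(0.118)² + (0.456)(0.0640)² = 0.008746 kg·m²; I_f = 0.1870 + 0.008746 = 0.1957 kg·m².
ω_f = I_p ω_i / I_f = (0.1870)(3.11) / 0.1957 = 2.971 rad/s.
KE_i = ½(0.1870)(3.110 rad/s)² = 0.9043 J; KE_f = ½(0.1957)(2.971)² = 0.8639 J.
Fraction lost = 0.04468.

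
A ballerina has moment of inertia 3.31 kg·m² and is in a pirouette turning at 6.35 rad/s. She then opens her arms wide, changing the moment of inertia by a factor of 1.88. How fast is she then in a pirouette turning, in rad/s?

Angular momentum about the spin axis is conserved since the torque about it is zero.
I₂ = 1.88 × 3.31 = 6.223 kg·m².
ω₂ = I₁ω₁ / I₂ = (3.310)(6.35 rad/s) / (6.223) = 3.378 rad/s.

ω₂ ≈ 3.38 rad/s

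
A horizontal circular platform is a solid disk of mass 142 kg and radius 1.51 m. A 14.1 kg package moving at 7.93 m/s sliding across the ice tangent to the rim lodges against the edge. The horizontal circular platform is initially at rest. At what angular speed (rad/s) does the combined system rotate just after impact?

|ω_f| ≈ 0.870 rad/s

About the central axle the impulsive forces during the collision are internal, so angular momentum about that axis is conserved.
I_p = ½(142)(1.51)² = 161.9 kg·m². Taking the sense of the package's angular momentum as positive, L_{package} = m v R = (14.1)(7.93)(1.51) = 168.8 kg·m²/s.
L_i = 0 + 168.8 = 168.8 kg·m²/s.
After sticking, I_f = I_p + m R² = 161.9 + (14.1)(1.51)² = 194.0 kg·m².
ω_f = L_i / I_f = 168.8 / 194.0 = 0.8701 rad/s.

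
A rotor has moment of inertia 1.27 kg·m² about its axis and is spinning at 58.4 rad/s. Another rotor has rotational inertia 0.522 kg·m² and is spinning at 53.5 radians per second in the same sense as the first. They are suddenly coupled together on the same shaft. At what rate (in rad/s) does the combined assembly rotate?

|ω_f| ≈ 57.0 rad/s

The coupling torques are internal; angular momentum about the shared axis is conserved.
Taking A's sense as positive: L = (1.270)(58.4) + (0.5220)(53.5) = 102.1 kg·m²·rad/s.
Combined I = 1.270 + 0.5220 = 1.792 kg·m².
ω_f = L / I = 102.1 / 1.792 = 56.97 rad/s.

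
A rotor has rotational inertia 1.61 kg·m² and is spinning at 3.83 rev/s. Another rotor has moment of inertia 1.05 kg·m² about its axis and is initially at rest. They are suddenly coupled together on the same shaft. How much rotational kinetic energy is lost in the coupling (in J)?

ΔKE lost ≈ 184 J

The coupling torques are internal; angular momentum about the shared axis is conserved.
Taking A's sense as positive: L = (1.610)(3.83) = 6.166 kg·m²·rev/s.
Combined I = 1.610 + 1.050 = 2.660 kg·m².
ω_f = L / I = 6.166 / 2.660 = 2.318 rev/s.
KE_i = ½ΣIω² = 466.2 J; KE_f = ½(2.660)(14.57)² = 282.2 J.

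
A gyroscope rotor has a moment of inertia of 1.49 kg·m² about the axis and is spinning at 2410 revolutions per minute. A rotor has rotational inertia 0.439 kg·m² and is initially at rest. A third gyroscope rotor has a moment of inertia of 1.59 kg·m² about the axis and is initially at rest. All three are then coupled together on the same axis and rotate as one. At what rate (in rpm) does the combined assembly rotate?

The coupling torques are internal; angular momentum about the shared axis is conserved.
Taking A's sense as positive: L = (1.490)(2410) = 3591 kg·m²·rpm.
Combined I = 1.490 + 0.4390 + 1.590 = 3.519 kg·m².
ω_f = L / I = 3591 / 3.519 = 1020 rpm.

|ω_f| ≈ 1020 rpm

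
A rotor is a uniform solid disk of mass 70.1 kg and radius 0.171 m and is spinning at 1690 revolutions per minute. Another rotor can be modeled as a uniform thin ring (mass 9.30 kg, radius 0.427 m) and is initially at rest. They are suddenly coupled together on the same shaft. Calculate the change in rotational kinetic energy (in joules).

ΔKE ≈ -10000 J

The coupling torques are internal; angular momentum about the shared axis is conserved.
Moments of inertia: I_A = ½(70.1)(0.171)² = 1.025 kg·m²; I_B = (9.30)(0.427)² = 1.696 kg·m².
Taking A's sense as positive: L = (1.025)(1690) = 1732 kg·m²·rpm.
Combined I = 1.025 + 1.696 = 2.721 kg·m².
ω_f = L / I = 1732 / 2.721 = 636.7 rpm.
KE_i = ½ΣIω² = 16050 J; KE_f = ½(2.721)(66.67)² = 6046 J.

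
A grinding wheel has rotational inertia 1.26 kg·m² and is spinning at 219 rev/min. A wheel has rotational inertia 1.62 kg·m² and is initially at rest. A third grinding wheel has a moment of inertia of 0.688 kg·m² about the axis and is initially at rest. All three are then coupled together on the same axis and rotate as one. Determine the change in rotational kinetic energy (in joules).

ΔKE ≈ -214 J

No external torque acts about the common axis, so total angular momentum is conserved.
Taking A's sense as positive: L = (1.260)(219) = 275.9 kg·m²·rpm.
Combined I = 1.260 + 1.620 + 0.6880 = 3.568 kg·m².
ω_f = L / I = 275.9 / 3.568 = 77.34 rpm.
KE_i = ½ΣIω² = 331.3 J; KE_f = ½(3.568)(8.099)² = 117.0 J.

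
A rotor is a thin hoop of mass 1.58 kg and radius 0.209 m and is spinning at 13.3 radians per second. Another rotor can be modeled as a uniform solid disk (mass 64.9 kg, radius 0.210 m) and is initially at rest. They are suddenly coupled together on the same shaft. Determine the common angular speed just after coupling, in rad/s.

|ω_f| ≈ 0.612 rad/s

The coupling torques are internal; angular momentum about the shared axis is conserved.
Moments of inertia: I_A = (1.58)(0.209)² = 0.06902 kg·m²; I_B = ½(64.9)(0.210)² = 1.431 kg·m².
Taking A's sense as positive: L = (0.06902)(13.3) = 0.9179 kg·m²·rad/s.
Combined I = 0.06902 + 1.431 = 1.500 kg·m².
ω_f = L / I = 0.9179 / 1.500 = 0.6119 rad/s.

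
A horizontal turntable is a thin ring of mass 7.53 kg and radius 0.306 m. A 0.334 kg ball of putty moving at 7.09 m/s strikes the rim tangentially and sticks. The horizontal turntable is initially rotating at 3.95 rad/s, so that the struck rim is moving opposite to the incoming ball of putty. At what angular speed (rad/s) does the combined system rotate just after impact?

|ω_f| ≈ 2.80 rad/s

About the axle the impulsive forces during the collision are internal, so angular momentum about that axis is conserved.
I_p = (7.53)(0.306)² = 0.7051 kg·m². Taking the sense of the ball of putty's angular momentum as positive, L_{ball} = m v R = (0.334)(7.09)(0.306) = 0.7246 kg·m²/s.
L_i = −I_p ω_p + m v R = −(0.7051)(3.95) + 0.7246 = -2.060 kg·m²/s.
After sticking, I_f = I_p + m R² = 0.7051 + (0.334)(0.306)² = 0.7364 kg·m².
ω_f = L_i / I_f = -2.060 / 0.7364 = -2.798 rad/s.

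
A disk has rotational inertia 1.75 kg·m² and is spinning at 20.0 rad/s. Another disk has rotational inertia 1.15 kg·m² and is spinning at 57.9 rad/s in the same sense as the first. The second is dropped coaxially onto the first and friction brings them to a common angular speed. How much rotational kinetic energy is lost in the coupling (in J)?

The coupling torques are internal; angular momentum about the shared axis is conserved.
Taking A's sense as positive: L = (1.750)(20.0) + (1.150)(57.9) = 101.6 kg·m²·rad/s.
Combined I = 1.750 + 1.150 = 2.900 kg·m².
ω_f = L / I = 101.6 / 2.900 = 35.03 rad/s.
KE_i = ½ΣIω² = 2278 J; KE_f = ½(2.900)(35.03)² = 1779 J.

ΔKE lost ≈ 498 J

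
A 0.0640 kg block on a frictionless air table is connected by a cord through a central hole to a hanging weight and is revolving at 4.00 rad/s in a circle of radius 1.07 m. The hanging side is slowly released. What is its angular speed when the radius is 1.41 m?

ω₂ ≈ 2.30 rad/s

No torque about the axis ⇒ m r₁² ω₁ = m r₂² ω₂.
ω₂ = ω₁ (r₁/r₂)² = (4.00)(1.07/1.41)² = 2.304 rad/s.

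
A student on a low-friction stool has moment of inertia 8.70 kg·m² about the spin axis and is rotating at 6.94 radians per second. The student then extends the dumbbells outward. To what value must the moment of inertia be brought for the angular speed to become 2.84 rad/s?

No external torque acts about the spin axis, so angular momentum is conserved.
I₂ = I₁ω₁ / ω₂ = (8.70)(6.94) / (2.84) = 21.26 kg·m².

I₂ ≈ 21.3 kg·m²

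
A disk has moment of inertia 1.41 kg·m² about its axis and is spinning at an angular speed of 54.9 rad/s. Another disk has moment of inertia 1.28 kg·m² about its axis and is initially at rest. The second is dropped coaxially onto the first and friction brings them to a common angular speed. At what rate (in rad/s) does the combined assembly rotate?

No external torque acts about the common axis, so total angular momentum is conserved.
Taking A's sense as positive: L = (1.410)(54.9) = 77.41 kg·m²·rad/s.
Combined I = 1.410 + 1.280 = 2.690 kg·m².
ω_f = L / I = 77.41 / 2.690 = 28.78 rad/s.

|ω_f| ≈ 28.8 rad/s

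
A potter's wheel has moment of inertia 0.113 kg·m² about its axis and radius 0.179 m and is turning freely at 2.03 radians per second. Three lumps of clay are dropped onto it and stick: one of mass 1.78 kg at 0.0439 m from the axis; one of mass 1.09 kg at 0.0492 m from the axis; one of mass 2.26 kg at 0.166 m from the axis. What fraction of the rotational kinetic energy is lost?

fraction ≈ 0.377

No external torque acts about the axis; L_before = L_after.
Added inertia Σmr² = (1.78)(0.0439)² + (1.09)(0.0492)² + (2.26)(0.166)² = 0.06835 kg·m²; I_f = 0.1130 + 0.06835 = 0.1813 kg·m².
ω_f = I_p ω_i / I_f = (0.1130)(2.03) / 0.1813 = 1.265 rad/s.
KE_i = ½(0.1130)(2.030 rad/s)² = 0.2328 J; KE_f = ½(0.1813)(1.265)² = 0.1451 J.
Fraction lost = 0.3769.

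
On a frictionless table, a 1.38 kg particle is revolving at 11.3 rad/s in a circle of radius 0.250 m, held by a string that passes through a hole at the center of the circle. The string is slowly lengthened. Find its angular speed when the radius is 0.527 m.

ω₂ ≈ 2.54 rad/s

The constraining force is radial, so m r² ω about the center is conserved.
ω₂ = ω₁ (r₁/r₂)² = (11.3)(0.250/0.527)² = 2.543 rad/s.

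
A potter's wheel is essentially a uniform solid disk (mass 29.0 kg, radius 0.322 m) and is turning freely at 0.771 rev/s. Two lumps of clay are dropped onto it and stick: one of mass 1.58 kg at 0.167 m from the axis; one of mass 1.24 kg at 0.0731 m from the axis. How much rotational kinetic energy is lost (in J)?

No external torque acts about the axis; L_before = L_after.
I_p = ½(29.0)(0.322)² = 1.503 kg·m².
Added inertia Σmr² = (1.58)(0.167)² + (1.24)(0.0731)² = 0.05069 kg·m²; I_f = 1.503 + 0.05069 = 1.554 kg·m².
ω_f = I_p ω_i / I_f = (1.503)(0.771) / 1.554 = 0.7459 rev/s.
KE_i = ½(1.503)(4.844 rad/s)² = 17.64 J; KE_f = ½(1.554)(4.686)² = 17.07 J.

energy lost ≈ 0.575 J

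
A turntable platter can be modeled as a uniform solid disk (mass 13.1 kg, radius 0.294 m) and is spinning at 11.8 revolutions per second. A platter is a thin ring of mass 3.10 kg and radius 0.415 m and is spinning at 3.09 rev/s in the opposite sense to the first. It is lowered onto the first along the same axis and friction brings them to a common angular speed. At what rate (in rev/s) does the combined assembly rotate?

No external torque acts about the common axis, so total angular momentum is conserved.
Moments of inertia: I_A = ½(13.1)(0.294)² = 0.5662 kg·m²; I_B = (3.10)(0.415)² = 0.5339 kg·m².
Taking A's sense as positive: L = (0.5662)(11.8) − (0.5339)(3.09) = 5.031 kg·m²·rev/s.
Combined I = 0.5662 + 0.5339 = 1.100 kg·m².
ω_f = L / I = 5.031 / 1.100 = 4.573 rev/s.

|ω_f| ≈ 4.57 rev/s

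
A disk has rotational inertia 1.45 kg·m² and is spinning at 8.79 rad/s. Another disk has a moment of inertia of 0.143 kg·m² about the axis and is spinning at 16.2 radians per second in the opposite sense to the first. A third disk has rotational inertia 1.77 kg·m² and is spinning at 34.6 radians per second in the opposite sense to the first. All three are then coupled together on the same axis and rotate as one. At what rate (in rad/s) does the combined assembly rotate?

The coupling torques are internal; angular momentum about the shared axis is conserved.
Taking A's sense as positive: L = (1.450)(8.79) − (0.1430)(16.2) − (1.770)(34.6) = -50.81 kg·m²·rad/s.
Combined I = 1.450 + 0.1430 + 1.770 = 3.363 kg·m².
ω_f = L / I = -50.81 / 3.363 = -15.11 rad/s.

|ω_f| ≈ 15.1 rad/s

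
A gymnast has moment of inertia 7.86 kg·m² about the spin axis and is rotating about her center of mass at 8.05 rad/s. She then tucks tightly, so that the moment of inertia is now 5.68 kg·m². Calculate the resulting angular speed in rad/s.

Angular momentum about the spin axis is conserved since the torque about it is zero.
ω₂ = I₁ω₁ / I₂ = (7.860)(8.05 rad/s) / (5.680) = 11.14 rad/s.

ω₂ ≈ 11.1 rad/s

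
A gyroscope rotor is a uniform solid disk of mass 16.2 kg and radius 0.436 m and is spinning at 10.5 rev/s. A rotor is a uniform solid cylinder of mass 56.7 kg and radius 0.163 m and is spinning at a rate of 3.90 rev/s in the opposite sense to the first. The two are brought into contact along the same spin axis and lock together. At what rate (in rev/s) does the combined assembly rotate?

|ω_f| ≈ 5.77 rev/s

No external torque acts about the common axis, so total angular momentum is conserved.
Moments of inertia: I_A = ½(16.2)(0.436)² = 1.540 kg·m²; I_B = ½(56.7)(0.163)² = 0.7532 kg·m².
Taking A's sense as positive: L = (1.540)(10.5) − (0.7532)(3.90) = 13.23 kg·m²·rev/s.
Combined I = 1.540 + 0.7532 = 2.293 kg·m².
ω_f = L / I = 13.23 / 2.293 = 5.770 rev/s.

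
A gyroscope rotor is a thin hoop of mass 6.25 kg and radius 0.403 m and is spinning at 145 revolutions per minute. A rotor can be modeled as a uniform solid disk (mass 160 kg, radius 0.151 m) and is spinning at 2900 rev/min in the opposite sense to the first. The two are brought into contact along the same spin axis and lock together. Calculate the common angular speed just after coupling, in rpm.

|ω_f| ≈ 1810 rpm

No external torque acts about the common axis, so total angular momentum is conserved.
Moments of inertia: I_A = (6.25)(0.403)² = 1.015 kg·m²; I_B = ½(160)(0.151)² = 1.824 kg·m².
Taking A's sense as positive: L = (1.015)(145) − (1.824)(2900) = -5143 kg·m²·rpm.
Combined I = 1.015 + 1.824 = 2.839 kg·m².
ω_f = L / I = -5143 / 2.839 = -1811 rpm.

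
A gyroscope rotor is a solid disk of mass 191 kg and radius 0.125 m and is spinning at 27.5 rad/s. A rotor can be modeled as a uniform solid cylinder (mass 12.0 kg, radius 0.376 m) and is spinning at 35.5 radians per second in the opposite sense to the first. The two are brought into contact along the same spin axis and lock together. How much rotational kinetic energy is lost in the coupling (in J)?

ΔKE lost ≈ 1070 J

No external torque acts about the common axis, so total angular momentum is conserved.
Moments of inertia: I_A = ½(191)(0.125)² = 1.492 kg·m²; I_B = ½(12.0)(0.376)² = 0.8483 kg·m².
Taking A's sense as positive: L = (1.492)(27.5) − (0.8483)(35.5) = 10.92 kg·m²·rad/s.
Combined I = 1.492 + 0.8483 = 2.340 kg·m².
ω_f = L / I = 10.92 / 2.340 = 4.667 rad/s.
KE_i = ½ΣIω² = 1099 J; KE_f = ½(2.340)(4.667)² = 25.48 J.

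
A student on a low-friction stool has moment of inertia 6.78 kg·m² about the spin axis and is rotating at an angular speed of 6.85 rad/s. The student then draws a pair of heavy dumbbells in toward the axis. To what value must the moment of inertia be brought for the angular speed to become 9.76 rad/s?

I₂ ≈ 4.76 kg·m²

Angular momentum about the spin axis is conserved since the torque about it is zero.
I₂ = I₁ω₁ / ω₂ = (6.78)(6.85) / (9.76) = 4.759 kg·m².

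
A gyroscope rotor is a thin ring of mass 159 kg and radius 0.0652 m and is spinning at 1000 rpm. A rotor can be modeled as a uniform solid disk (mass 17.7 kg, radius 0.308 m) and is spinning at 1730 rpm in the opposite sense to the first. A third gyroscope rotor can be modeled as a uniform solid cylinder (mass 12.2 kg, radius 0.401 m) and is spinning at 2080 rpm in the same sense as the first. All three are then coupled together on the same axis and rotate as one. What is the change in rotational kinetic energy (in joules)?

No external torque acts about the common axis, so total angular momentum is conserved.
Moments of inertia: I_A = (159)(0.0652)² = 0.6759 kg·m²; I_B = ½(17.7)(0.308)² = 0.8395 kg·m²; I_C = ½(12.2)(0.401)² = 0.9809 kg·m².
Taking A's sense as positive: L = (0.6759)(1000) − (0.8395)(1730) + (0.9809)(2080) = 1264 kg·m²·rpm.
Combined I = 0.6759 + 0.8395 + 0.9809 = 2.496 kg·m².
ω_f = L / I = 1264 / 2.496 = 506.2 rpm.
KE_i = ½ΣIω² = 40750 J; KE_f = ½(2.496)(53.01)² = 3508 J.

ΔKE ≈ -37200 J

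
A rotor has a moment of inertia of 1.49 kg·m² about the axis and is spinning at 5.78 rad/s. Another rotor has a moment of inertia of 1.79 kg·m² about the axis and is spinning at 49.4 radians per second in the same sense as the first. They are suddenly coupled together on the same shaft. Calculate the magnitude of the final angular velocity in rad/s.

No external torque acts about the common axis, so total angular momentum is conserved.
Taking A's sense as positive: L = (1.490)(5.78) + (1.790)(49.4) = 97.04 kg·m²·rad/s.
Combined I = 1.490 + 1.790 = 3.280 kg·m².
ω_f = L / I = 97.04 / 3.280 = 29.58 rad/s.

|ω_f| ≈ 29.6 rad/s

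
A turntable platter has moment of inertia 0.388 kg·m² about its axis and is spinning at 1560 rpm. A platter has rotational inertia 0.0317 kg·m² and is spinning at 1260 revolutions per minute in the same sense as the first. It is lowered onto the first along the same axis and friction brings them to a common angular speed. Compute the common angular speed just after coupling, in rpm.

|ω_f| ≈ 1540 rpm

The coupling torques are internal; angular momentum about the shared axis is conserved.
Taking A's sense as positive: L = (0.3880)(1560) + (0.03170)(1260) = 645.2 kg·m²·rpm.
Combined I = 0.3880 + 0.03170 = 0.4197 kg·m².
ω_f = L / I = 645.2 / 0.4197 = 1537 rpm.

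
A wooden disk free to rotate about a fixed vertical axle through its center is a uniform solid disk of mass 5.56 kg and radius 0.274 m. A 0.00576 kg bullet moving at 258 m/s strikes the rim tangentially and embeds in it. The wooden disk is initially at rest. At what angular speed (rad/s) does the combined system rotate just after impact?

The axle reaction passes through the axle and exerts no torque about it; angular momentum about the axle is conserved through the impact.
I_p = ½(5.56)(0.274)² = 0.2087 kg·m². Taking the sense of the bullet's angular momentum as positive, L_{bullet} = m v R = (0.00576)(258)(0.274) = 0.4072 kg·m²/s.
L_i = 0 + 0.4072 = 0.4072 kg·m²/s.
After sticking, I_f = I_p + m R² = 0.2087 + (0.00576)(0.274)² = 0.2091 kg·m².
ω_f = L_i / I_f = 0.4072 / 0.2091 = 1.947 rad/s.

|ω_f| ≈ 1.95 rad/s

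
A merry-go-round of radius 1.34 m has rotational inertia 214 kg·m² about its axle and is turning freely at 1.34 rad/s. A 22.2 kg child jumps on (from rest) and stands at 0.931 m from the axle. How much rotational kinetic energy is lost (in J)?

No external torque acts about the axle; L_before = L_after.
Added inertia Σmr² = (22.2)(0.931)² = 19.24 kg·m²; I_f = 214.0 + 19.24 = 233.2 kg·m².
ω_f = I_p ω_i / I_f = (214.0)(1.34) / 233.2 = 1.229 rad/s.
KE_i = ½(214.0)(1.340 rad/s)² = 192.1 J; KE_f = ½(233.2)(1.229)² = 176.3 J.

energy lost ≈ 15.9 J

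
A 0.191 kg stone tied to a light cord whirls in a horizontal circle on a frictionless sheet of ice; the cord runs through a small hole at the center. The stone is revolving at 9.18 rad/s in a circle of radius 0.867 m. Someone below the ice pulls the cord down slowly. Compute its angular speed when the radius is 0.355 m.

No torque about the axis ⇒ m r₁² ω₁ = m r₂² ω₂.
ω₂ = ω₁ (r₁/r₂)² = (9.18)(0.867/0.355)² = 54.76 rad/s.

ω₂ ≈ 54.8 rad/s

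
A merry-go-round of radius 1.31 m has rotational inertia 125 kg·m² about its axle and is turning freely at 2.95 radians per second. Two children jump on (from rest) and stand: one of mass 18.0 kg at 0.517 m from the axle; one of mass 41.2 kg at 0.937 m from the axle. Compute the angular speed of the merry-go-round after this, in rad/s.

ω_f ≈ 2.22 rad/s

No external torque acts about the axle; L_before = L_after.
Added inertia Σmr² = (18.0)(0.517)² + (41.2)(0.937)² = 40.98 kg·m²; I_f = 125.0 + 40.98 = 166.0 kg·m².
ω_f = I_p ω_i / I_f = (125.0)(2.95) / 166.0 = 2.222 rad/s.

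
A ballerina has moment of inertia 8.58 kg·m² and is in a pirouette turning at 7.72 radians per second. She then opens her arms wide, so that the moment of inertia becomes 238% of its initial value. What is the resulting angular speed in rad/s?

ω₂ ≈ 3.24 rad/s

No external torque acts about the spin axis, so angular momentum is conserved.
I₂ = 2.38 × 8.58 = 20.42 kg·m².
ω₂ = I₁ω₁ / I₂ = (8.580)(7.72 rad/s) / (20.42) = 3.244 rad/s.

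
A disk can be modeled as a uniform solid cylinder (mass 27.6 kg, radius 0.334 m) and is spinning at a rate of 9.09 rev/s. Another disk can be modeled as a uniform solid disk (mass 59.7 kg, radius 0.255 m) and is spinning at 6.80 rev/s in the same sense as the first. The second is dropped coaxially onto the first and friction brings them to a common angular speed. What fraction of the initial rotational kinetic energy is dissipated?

fraction ≈ 0.0208

The coupling torques are internal; angular momentum about the shared axis is conserved.
Moments of inertia: I_A = ½(27.6)(0.334)² = 1.539 kg·m²; I_B = ½(59.7)(0.255)² = 1.941 kg·m².
Taking A's sense as positive: L = (1.539)(9.09) + (1.941)(6.80) = 27.19 kg·m²·rev/s.
Combined I = 1.539 + 1.941 = 3.480 kg·m².
ω_f = L / I = 27.19 / 3.480 = 7.813 rev/s.
KE_i = ½ΣIω² = 4283 J; KE_f = ½(3.480)(49.09)² = 4194 J.
Fraction dissipated = (KE_i − KE_f)/KE_i = 0.02075.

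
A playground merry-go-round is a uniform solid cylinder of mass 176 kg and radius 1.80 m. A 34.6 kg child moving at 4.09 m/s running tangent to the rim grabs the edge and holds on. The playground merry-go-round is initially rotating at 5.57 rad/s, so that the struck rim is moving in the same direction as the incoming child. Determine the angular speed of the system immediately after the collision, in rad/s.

About the axle the impulsive forces during the collision are internal, so angular momentum about that axis is conserved.
I_p = ½(176)(1.80)² = 285.1 kg·m². Taking the sense of the child's angular momentum as positive, L_{child} = m v R = (34.6)(4.09)(1.80) = 254.7 kg·m²/s.
L_i = +I_p ω_p + m v R = +(285.1)(5.57) + 254.7 = 1843 kg·m²/s.
After sticking, I_f = I_p + m R² = 285.1 + (34.6)(1.80)² = 397.2 kg·m².
ω_f = L_i / I_f = 1843 / 397.2 = 4.639 rad/s.

|ω_f| ≈ 4.64 rad/s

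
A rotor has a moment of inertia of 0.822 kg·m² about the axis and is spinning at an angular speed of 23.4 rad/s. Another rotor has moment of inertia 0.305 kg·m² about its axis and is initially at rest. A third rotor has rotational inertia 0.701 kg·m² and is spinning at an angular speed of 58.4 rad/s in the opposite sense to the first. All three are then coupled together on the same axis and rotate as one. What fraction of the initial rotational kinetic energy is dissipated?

The coupling torques are internal; angular momentum about the shared axis is conserved.
Taking A's sense as positive: L = (0.8220)(23.4) − (0.7010)(58.4) = -21.70 kg·m²·rad/s.
Combined I = 0.8220 + 0.3050 + 0.7010 = 1.828 kg·m².
ω_f = L / I = -21.70 / 1.828 = -11.87 rad/s.
KE_i = ½ΣIω² = 1420 J; KE_f = ½(1.828)(11.87)² = 128.8 J.
Fraction dissipated = (KE_i − KE_f)/KE_i = 0.9093.

fraction ≈ 0.909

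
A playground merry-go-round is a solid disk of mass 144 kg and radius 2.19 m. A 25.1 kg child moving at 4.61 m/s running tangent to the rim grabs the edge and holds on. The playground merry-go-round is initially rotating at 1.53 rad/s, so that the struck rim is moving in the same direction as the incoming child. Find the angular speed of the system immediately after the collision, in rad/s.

|ω_f| ≈ 1.68 rad/s

About the axle the impulsive forces during the collision are internal, so angular momentum about that axis is conserved.
I_p = ½(144)(2.19)² = 345.3 kg·m². Taking the sense of the child's angular momentum as positive, L_{child} = m v R = (25.1)(4.61)(2.19) = 253.4 kg·m²/s.
L_i = +I_p ω_p + m v R = +(345.3)(1.53) + 253.4 = 781.7 kg·m²/s.
After sticking, I_f = I_p + m R² = 345.3 + (25.1)(2.19)² = 465.7 kg·m².
ω_f = L_i / I_f = 781.7 / 465.7 = 1.679 rad/s.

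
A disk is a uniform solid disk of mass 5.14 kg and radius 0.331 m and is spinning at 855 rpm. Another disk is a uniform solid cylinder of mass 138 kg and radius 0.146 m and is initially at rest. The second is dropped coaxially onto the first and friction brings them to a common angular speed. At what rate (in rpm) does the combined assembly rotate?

The coupling torques are internal; angular momentum about the shared axis is conserved.
Moments of inertia: I_A = ½(5.14)(0.331)² = 0.2816 kg·m²; I_B = ½(138)(0.146)² = 1.471 kg·m².
Taking A's sense as positive: L = (0.2816)(855) = 240.7 kg·m²·rpm.
Combined I = 0.2816 + 1.471 = 1.752 kg·m².
ω_f = L / I = 240.7 / 1.752 = 137.4 rpm.

|ω_f| ≈ 137 rpm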